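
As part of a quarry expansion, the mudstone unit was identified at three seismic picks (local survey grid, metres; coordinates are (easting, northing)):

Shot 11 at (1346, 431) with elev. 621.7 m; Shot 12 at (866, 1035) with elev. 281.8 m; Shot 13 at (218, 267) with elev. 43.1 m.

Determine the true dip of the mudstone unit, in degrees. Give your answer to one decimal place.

28.9°

Two edge vectors: Shot 11→Shot 12 = (-480, 604, -339.9), Shot 11→Shot 13 = (-1128, -164, -578.6).
Normal n = (Shot 11→Shot 12) × (Shot 11→Shot 13) = (-405218, 105679.2, 760032).
So ∂z/∂E = −n_x/n_z = 0.53316 and ∂z/∂N = −n_y/n_z = −0.13905.
Gradient magnitude |∇z| = √(a² + b²) = √(0.28426 + 0.01933) = 0.55099.
True dip = arctan(0.55099) = 28.9°, dipping toward WNW (azimuth ≈ 285°).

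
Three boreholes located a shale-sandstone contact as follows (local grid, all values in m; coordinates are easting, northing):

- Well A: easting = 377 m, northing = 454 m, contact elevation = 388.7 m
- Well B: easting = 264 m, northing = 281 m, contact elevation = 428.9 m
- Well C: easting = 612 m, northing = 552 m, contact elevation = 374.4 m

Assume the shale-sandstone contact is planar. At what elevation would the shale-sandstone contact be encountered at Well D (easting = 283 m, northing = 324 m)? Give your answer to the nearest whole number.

418 m

Let the plane be z = a·easting + b·northing + c.
Well B−Well A: −113a − 173b = 40.2;  Well C−Well A: 235a + 98b = −14.3.
Solving gives a = 0.04955, b = −0.26473.
Then c = 388.7 − a·377 − b·454 = 490.21.
At (283, 324): z = 14.0 − 85.8 + 490.21 = 418.5 m.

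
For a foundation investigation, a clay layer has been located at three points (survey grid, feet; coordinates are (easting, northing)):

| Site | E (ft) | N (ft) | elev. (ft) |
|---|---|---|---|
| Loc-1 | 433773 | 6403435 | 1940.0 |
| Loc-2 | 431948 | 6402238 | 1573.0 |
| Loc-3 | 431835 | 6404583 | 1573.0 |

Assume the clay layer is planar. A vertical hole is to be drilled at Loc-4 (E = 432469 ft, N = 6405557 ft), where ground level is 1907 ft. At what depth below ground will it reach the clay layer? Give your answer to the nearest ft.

Two edge vectors: Loc-1→Loc-2 = (-1825, -1197, -367), Loc-1→Loc-3 = (-1938, 1148, -367).
Normal n = (Loc-1→Loc-2) × (Loc-1→Loc-3) = (860615, 41471, -4414886).
So ∂z/∂E = −n_x/n_z = 0.19493482 and ∂z/∂N = −n_y/n_z = 0.00939345.
Intercept c from Loc-1: 1940 − 84557.46 − 60150.33 = −142767.79.
At (432469, 6405557): z_contact = 84303.3 + 60170.3 − 142767.79 = 1705.7 ft.
Depth below ground = 1907 − 1705.7 = 201 ft.

201 ft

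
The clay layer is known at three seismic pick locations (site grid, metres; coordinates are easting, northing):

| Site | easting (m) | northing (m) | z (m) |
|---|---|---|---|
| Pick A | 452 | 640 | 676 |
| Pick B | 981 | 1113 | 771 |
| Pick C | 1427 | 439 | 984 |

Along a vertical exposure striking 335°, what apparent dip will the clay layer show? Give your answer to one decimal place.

13.2°

Two edge vectors: Pick A→Pick B = (529, 473, 95), Pick A→Pick C = (975, -201, 308).
Normal n = (Pick A→Pick B) × (Pick A→Pick C) = (164779, -70307, -567504).
So ∂z/∂easting = −n_x/n_z = 0.29036 and ∂z/∂northing = −n_y/n_z = −0.12389.
Unit vector along 335° is (sin 335°, cos 335°) = (-0.4226, 0.9063).
Slope in that direction = a·(-0.4226) + b·(0.9063) = −0.23499.
Apparent dip = arctan|0.23499| = 13.2° (true dip is 17.5°, so apparent ≤ true as expected).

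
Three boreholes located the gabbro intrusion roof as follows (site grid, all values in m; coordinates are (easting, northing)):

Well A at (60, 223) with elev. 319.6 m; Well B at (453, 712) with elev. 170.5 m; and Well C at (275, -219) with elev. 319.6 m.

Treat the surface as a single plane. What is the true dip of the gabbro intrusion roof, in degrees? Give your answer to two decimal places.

Let the plane be z = a·E + b·N + c.
Well B−Well A: 393a + 489b = −149.1;  Well C−Well A: 215a − 442b = 0.
Solving gives a = −0.23634, b = −0.11496.
Gradient magnitude |∇z| = √(a² + b²) = √(0.05586 + 0.01322) = 0.26282.
True dip = arctan(0.26282) = 14.73°, dipping toward ENE (azimuth ≈ 064°).

14.73°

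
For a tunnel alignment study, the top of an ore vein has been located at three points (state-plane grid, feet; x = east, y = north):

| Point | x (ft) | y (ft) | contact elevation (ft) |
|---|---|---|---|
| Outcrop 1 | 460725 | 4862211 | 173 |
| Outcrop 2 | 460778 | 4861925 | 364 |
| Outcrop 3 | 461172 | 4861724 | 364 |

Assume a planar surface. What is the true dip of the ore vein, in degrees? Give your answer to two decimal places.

39.62°

Two edge vectors: Outcrop 1→Outcrop 2 = (53, -286, 191), Outcrop 1→Outcrop 3 = (447, -487, 191).
Normal n = (Outcrop 1→Outcrop 2) × (Outcrop 1→Outcrop 3) = (38391, 75254, 102031).
So ∂z/∂x = −n_x/n_z = −0.37627 and ∂z/∂y = −n_y/n_z = −0.73756.
Gradient magnitude |∇z| = √(a² + b²) = √(0.14158 + 0.54399) = 0.82799.
True dip = arctan(0.82799) = 39.62°, dipping toward NNE (azimuth ≈ 027°).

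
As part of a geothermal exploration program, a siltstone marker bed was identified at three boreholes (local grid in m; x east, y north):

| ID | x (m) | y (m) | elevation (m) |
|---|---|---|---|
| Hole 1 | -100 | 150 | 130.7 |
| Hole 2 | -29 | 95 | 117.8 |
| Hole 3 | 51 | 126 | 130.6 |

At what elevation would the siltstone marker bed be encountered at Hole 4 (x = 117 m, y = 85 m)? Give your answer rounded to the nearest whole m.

122 m

Two edge vectors: Hole 1→Hole 2 = (71, -55, -12.9), Hole 1→Hole 3 = (151, -24, -0.1).
Normal n = (Hole 1→Hole 2) × (Hole 1→Hole 3) = (-304.1, -1940.8, 6601).
So ∂z/∂x = −n_x/n_z = 0.04607 and ∂z/∂y = −n_y/n_z = 0.29402.
Intercept c from Hole 1: 130.7 + 4.61 − 44.10 = 91.20.
At (117, 85): z = 5.4 + 25.0 + 91.20 = 121.6 m.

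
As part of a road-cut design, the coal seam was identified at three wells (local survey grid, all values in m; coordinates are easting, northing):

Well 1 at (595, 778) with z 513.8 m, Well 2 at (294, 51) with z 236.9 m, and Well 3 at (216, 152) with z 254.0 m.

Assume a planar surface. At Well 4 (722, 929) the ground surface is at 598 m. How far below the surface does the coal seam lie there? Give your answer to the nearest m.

Two edge vectors: Well 1→Well 2 = (-301, -727, -276.9), Well 1→Well 3 = (-379, -626, -259.8).
Normal n = (Well 1→Well 2) × (Well 1→Well 3) = (15535.2, 26745.3, -87107).
So ∂z/∂easting = −n_x/n_z = 0.17835 and ∂z/∂northing = −n_y/n_z = 0.30704.
Intercept c from Well 1: 513.8 − 106.12 − 238.88 = 168.81.
At (722, 929): z_contact = 128.8 + 285.2 + 168.81 = 582.8 m.
Depth below ground = 598 − 582.8 = 15 m.

15 m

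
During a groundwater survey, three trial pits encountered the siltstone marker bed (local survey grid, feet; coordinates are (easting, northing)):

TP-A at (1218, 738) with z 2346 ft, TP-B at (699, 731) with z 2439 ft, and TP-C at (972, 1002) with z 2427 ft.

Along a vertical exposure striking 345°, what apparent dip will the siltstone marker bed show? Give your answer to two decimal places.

10.22°

Two edge vectors: TP-A→TP-B = (-519, -7, 93), TP-A→TP-C = (-246, 264, 81).
Normal n = (TP-A→TP-B) × (TP-A→TP-C) = (-25119, 19161, -138738).
So ∂z/∂E = −n_x/n_z = −0.18105 and ∂z/∂N = −n_y/n_z = 0.13811.
Unit vector along 345° is (sin 345°, cos 345°) = (-0.2588, 0.9659).
Slope in that direction = a·(-0.2588) + b·(0.9659) = 0.18026.
Apparent dip = arctan|0.18026| = 10.22° (true dip is 12.8°, so apparent ≤ true as expected).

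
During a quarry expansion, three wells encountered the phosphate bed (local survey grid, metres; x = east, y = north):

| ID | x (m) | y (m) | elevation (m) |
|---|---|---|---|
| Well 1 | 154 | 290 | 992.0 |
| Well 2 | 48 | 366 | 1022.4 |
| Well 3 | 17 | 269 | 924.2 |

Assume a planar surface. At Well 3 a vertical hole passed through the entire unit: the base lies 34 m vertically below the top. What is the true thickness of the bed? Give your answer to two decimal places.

Two edge vectors: Well 1→Well 2 = (-106, 76, 30.4), Well 1→Well 3 = (-137, -21, -67.8).
Normal n = (Well 1→Well 2) × (Well 1→Well 3) = (-4514.4, -11351.6, 12638).
So ∂z/∂x = −n_x/n_z = 0.35721 and ∂z/∂y = −n_y/n_z = 0.89821.
|∇z| = √(a²+b²) = 0.96663, so dip δ = arctan(0.96663) = 44.03°.
True thickness = vertical thickness × cos δ = 34 × cos 44.03° = 24.45 m.

24.45 m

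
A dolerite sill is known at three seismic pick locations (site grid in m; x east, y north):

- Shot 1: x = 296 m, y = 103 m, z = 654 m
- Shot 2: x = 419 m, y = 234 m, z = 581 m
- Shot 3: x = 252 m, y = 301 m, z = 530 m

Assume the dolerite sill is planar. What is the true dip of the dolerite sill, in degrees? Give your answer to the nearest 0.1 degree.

Let the plane be z = a·x + b·y + c.
Shot 2−Shot 1: 123a + 131b = −73;  Shot 3−Shot 1: −44a + 198b = −124.
Solving gives a = 0.05943, b = −0.61306.
Gradient magnitude |∇z| = √(a² + b²) = √(0.00353 + 0.37584) = 0.61593.
True dip = arctan(0.61593) = 31.6°, dipping toward N (azimuth ≈ 354°).

31.6°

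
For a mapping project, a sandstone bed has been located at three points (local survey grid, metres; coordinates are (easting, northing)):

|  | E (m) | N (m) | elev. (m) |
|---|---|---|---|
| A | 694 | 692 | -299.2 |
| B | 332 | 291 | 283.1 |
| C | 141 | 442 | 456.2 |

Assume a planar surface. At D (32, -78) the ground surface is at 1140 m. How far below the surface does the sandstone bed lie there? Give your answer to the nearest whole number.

Two edge vectors: A→B = (-362, -401, 582.3), A→C = (-553, -250, 755.4).
Normal n = (A→B) × (A→C) = (-157340.4, -48557.1, -131253).
So ∂z/∂E = −n_x/n_z = −1.19876 and ∂z/∂N = −n_y/n_z = −0.36995.
Intercept c from A: -299.2 + 831.94 + 256.01 = 788.74.
At (32, -78): z_contact = −38.4 + 28.9 + 788.74 = 779.2 m.
Depth below ground = 1140 − 779.2 = 361 m.

361 m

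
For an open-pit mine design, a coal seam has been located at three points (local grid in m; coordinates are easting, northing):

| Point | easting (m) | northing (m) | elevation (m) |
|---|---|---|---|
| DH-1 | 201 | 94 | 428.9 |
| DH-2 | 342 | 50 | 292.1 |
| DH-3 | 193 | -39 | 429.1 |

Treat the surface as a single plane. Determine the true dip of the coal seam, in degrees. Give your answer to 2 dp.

43.66°

Two edge vectors: DH-1→DH-2 = (141, -44, -136.8), DH-1→DH-3 = (-8, -133, 0.2).
Normal n = (DH-1→DH-2) × (DH-1→DH-3) = (-18203.2, 1066.2, -19105).
So ∂z/∂easting = −n_x/n_z = −0.95280 and ∂z/∂northing = −n_y/n_z = 0.05581.
Gradient magnitude |∇z| = √(a² + b²) = √(0.90782 + 0.00311) = 0.95443.
True dip = arctan(0.95443) = 43.66°, dipping toward E (azimuth ≈ 093°).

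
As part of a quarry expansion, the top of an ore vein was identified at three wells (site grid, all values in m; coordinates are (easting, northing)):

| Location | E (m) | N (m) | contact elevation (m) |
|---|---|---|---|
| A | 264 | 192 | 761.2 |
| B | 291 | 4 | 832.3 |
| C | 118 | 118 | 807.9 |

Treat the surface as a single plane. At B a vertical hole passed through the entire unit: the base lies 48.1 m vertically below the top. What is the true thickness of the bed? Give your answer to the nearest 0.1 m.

44.5 m

Two edge vectors: A→B = (27, -188, 71.1), A→C = (-146, -74, 46.7).
Normal n = (A→B) × (A→C) = (-3518.2, -11641.5, -29446).
So ∂z/∂E = −n_x/n_z = −0.11948 and ∂z/∂N = −n_y/n_z = −0.39535.
|∇z| = √(a²+b²) = 0.41301, so dip δ = arctan(0.41301) = 22.44°.
True thickness = vertical thickness × cos δ = 48.1 × cos 22.44° = 44.5 m.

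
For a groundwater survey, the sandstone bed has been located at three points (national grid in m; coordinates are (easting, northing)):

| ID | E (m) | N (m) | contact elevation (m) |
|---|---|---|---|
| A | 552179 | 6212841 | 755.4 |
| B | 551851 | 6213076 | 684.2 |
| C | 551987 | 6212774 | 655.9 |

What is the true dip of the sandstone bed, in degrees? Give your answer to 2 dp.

26.84°

Let the plane be z = a·E + b·N + c.
B−A: −328a + 235b = −71.2;  C−A: −192a − 67b = −99.5.
Solving gives a = 0.41959, b = 0.28266.
Gradient magnitude |∇z| = √(a² + b²) = √(0.17606 + 0.07990) = 0.50592.
True dip = arctan(0.50592) = 26.84°, dipping toward SW (azimuth ≈ 236°).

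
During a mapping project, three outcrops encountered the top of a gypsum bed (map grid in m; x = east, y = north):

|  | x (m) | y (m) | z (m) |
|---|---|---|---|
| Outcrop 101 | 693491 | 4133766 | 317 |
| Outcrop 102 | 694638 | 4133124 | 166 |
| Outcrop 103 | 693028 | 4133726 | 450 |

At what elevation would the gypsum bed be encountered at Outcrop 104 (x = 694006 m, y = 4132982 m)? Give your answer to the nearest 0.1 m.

368.6 m

Let the plane be z = a·x + b·y + c.
Outcrop 102−Outcrop 101: 1147a − 642b = −151;  Outcrop 103−Outcrop 101: −463a − 40b = 133.
Solving gives a = −0.266450225, b = −0.240838642.
Then c = 317 − a·693491 − b·4133766 = 1180668.42.
At (694006, 4132982): z = −184918.1 − 995381.8 + 1180668.42 = 368.6 m.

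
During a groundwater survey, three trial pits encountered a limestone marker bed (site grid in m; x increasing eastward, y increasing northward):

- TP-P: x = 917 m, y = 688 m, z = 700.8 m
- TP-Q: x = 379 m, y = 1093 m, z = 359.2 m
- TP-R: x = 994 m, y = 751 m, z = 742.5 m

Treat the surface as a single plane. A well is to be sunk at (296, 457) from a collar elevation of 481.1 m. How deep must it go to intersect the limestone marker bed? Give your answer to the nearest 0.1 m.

Let the plane be z = a·x + b·y + c.
TP-Q−TP-P: −538a + 405b = −341.6;  TP-R−TP-P: 77a + 63b = 41.7.
Solving gives a = 0.590195, b = −0.059445.
Then c = 700.8 − a·917 − b·688 = 200.49.
At (296, 457): z_contact = 174.70 − 27.17 + 200.49 = 348.02 m.
Depth below ground = 481.1 − 348.02 = 133.1 m.

133.1 m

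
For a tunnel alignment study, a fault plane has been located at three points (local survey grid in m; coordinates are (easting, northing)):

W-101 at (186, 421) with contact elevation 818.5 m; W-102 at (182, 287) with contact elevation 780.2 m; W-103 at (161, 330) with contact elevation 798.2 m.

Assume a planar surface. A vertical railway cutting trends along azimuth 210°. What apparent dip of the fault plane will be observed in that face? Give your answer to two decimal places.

7.18°

Let the plane be z = a·E + b·N + c.
W-102−W-101: −4a − 134b = −38.3;  W-103−W-101: −25a − 91b = −20.3.
Solving gives a = −0.25623, b = 0.29347.
Unit vector along 210° is (sin 210°, cos 210°) = (-0.5000, -0.8660).
Slope in that direction = a·(-0.5000) + b·(-0.8660) = −0.12604.
Apparent dip = arctan|0.12604| = 7.18° (true dip is 21.3°, so apparent ≤ true as expected).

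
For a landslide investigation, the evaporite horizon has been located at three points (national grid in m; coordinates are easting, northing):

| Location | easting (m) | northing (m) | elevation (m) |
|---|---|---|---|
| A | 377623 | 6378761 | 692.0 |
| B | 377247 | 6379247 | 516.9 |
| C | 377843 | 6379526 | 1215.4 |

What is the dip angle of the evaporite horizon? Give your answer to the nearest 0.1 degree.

46.7°

Two edge vectors: A→B = (-376, 486, -175.1), A→C = (220, 765, 523.4).
Normal n = (A→B) × (A→C) = (388323.9, 158276.4, -394560).
So ∂z/∂easting = −n_x/n_z = 0.98419 and ∂z/∂northing = −n_y/n_z = 0.40115.
Gradient magnitude |∇z| = √(a² + b²) = √(0.96864 + 0.16092) = 1.06281.
True dip = arctan(1.06281) = 46.7°, dipping toward WSW (azimuth ≈ 248°).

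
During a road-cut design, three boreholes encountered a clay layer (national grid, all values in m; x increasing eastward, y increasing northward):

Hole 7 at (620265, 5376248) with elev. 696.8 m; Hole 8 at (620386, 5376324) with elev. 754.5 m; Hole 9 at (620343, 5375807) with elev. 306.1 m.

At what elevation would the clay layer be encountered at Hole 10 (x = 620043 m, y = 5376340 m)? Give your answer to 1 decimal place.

793.0 m

Two edge vectors: Hole 7→Hole 8 = (121, 76, 57.7), Hole 7→Hole 9 = (78, -441, -390.7).
Normal n = (Hole 7→Hole 8) × (Hole 7→Hole 9) = (-4247.5, 51775.3, -59289).
So ∂z/∂x = −n_x/n_z = −0.071640608 and ∂z/∂y = −n_y/n_z = 0.873269915.
Intercept c from Hole 7: 696.8 + 44436.16 − 4694915.63 = −4649782.67.
At (620043, 5376340): z = −44420.3 + 4694996.0 − 4649782.67 = 793.0 m.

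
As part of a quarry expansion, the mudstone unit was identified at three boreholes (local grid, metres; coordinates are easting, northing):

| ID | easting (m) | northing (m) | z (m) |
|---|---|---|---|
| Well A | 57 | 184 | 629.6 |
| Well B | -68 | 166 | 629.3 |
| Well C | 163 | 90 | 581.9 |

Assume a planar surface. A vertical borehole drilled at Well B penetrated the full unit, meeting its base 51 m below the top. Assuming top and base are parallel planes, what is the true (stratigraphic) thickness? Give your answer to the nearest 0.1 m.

46.6 m

Let the plane be z = a·easting + b·northing + c.
Well B−Well A: −125a − 18b = −0.3;  Well C−Well A: 106a − 94b = −47.7.
Solving gives a = −0.06080, b = 0.43889.
|∇z| = √(a²+b²) = 0.44308, so dip δ = arctan(0.44308) = 23.90°.
True thickness = vertical thickness × cos δ = 51 × cos 23.90° = 46.6 m.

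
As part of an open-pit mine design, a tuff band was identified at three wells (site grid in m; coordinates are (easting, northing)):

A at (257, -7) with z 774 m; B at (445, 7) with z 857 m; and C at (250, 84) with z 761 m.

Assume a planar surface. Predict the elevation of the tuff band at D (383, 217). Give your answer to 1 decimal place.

Two edge vectors: A→B = (188, 14, 83), A→C = (-7, 91, -13).
Normal n = (A→B) × (A→C) = (-7735, 1863, 17206).
So ∂z/∂E = −n_x/n_z = 0.44955 and ∂z/∂N = −n_y/n_z = −0.10828.
Intercept c from A: 774 − 115.53 − 0.76 = 657.71.
At (383, 217): z = 172.2 − 23.5 + 657.71 = 806.4 m.

806.4 m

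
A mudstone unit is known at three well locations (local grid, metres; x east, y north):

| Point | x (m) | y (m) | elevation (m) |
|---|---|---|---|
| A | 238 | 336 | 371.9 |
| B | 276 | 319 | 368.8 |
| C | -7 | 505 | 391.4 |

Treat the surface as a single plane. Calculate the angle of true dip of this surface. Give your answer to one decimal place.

4.9°

Two edge vectors: A→B = (38, -17, -3.1), A→C = (-245, 169, 19.5).
Normal n = (A→B) × (A→C) = (192.4, 18.5, 2257).
So ∂z/∂x = −n_x/n_z = −0.08525 and ∂z/∂y = −n_y/n_z = −0.00820.
Gradient magnitude |∇z| = √(a² + b²) = √(0.00727 + 0.00007) = 0.08564.
True dip = arctan(0.08564) = 4.9°, dipping toward E (azimuth ≈ 085°).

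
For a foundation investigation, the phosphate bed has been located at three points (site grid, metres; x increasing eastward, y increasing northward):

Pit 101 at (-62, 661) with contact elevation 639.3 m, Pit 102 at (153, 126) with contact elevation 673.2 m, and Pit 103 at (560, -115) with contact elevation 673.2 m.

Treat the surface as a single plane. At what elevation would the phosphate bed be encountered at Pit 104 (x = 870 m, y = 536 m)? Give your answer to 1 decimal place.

Two edge vectors: Pit 101→Pit 102 = (215, -535, 33.9), Pit 101→Pit 103 = (622, -776, 33.9).
Normal n = (Pit 101→Pit 102) × (Pit 101→Pit 103) = (8169.9, 13797.3, 165930).
So ∂z/∂x = −n_x/n_z = −0.04924 and ∂z/∂y = −n_y/n_z = −0.08315.
Intercept c from Pit 101: 639.3 − 3.05 + 54.96 = 691.21.
At (870, 536): z = −42.8 − 44.6 + 691.21 = 603.8 m.

603.8 m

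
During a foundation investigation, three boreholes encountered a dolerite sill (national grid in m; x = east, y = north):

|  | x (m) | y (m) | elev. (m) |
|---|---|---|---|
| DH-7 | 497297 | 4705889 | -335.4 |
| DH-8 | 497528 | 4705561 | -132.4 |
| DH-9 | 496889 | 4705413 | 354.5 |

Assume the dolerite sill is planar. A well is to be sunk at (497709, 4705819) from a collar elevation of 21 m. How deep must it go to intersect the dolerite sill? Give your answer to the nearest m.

Two edge vectors: DH-7→DH-8 = (231, -328, 203), DH-7→DH-9 = (-408, -476, 689.9).
Normal n = (DH-7→DH-8) × (DH-7→DH-9) = (-129659.2, -242190.9, -243780).
So ∂z/∂x = −n_x/n_z = −0.53186972 and ∂z/∂y = −n_y/n_z = −0.99348142.
Intercept c from DH-7: -335.4 + 264497.22 + 4675213.28 = 4939375.09.
At (497709, 4705819): z_contact = −264716.3 − 4675143.7 + 4939375.09 = -485.0 m.
Depth below ground = 21 − (-485.0) = 506 m.

506 m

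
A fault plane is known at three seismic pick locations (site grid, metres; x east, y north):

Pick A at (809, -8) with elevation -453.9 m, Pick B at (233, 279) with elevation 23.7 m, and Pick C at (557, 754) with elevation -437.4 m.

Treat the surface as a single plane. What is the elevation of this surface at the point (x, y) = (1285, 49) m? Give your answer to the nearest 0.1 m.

-937.5 m

Two edge vectors: Pick A→Pick B = (-576, 287, 477.6), Pick A→Pick C = (-252, 762, 16.5).
Normal n = (Pick A→Pick B) × (Pick A→Pick C) = (-359195.7, -110851.2, -366588).
So ∂z/∂x = −n_x/n_z = −0.979835 and ∂z/∂y = −n_y/n_z = −0.302386.
Intercept c from Pick A: -453.9 + 792.69 − 2.42 = 336.37.
At (1285, 49): z = −1259.1 − 14.8 + 336.37 = -937.5 m.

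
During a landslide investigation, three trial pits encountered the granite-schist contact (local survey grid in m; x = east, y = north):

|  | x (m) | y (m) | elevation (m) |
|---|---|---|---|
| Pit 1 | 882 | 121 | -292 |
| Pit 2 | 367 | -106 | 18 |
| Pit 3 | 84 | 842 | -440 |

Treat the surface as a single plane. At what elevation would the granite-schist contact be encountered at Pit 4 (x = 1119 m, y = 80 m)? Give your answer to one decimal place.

Let the plane be z = a·x + b·y + c.
Pit 2−Pit 1: −515a − 227b = 310;  Pit 3−Pit 1: −798a + 721b = −148.
Solving gives a = −0.343760, b = −0.585743.
Then c = -292 − a·882 − b·121 = 82.07.
At (1119, 80): z = −384.7 − 46.9 + 82.07 = -349.5 m.

-349.5 m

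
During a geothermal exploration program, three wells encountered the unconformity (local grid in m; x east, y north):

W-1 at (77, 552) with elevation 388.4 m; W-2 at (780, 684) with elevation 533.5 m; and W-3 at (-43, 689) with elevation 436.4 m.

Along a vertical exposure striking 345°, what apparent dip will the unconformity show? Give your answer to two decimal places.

Let the plane be z = a·x + b·y + c.
W-2−W-1: 703a + 132b = 145.1;  W-3−W-1: −120a + 137b = 48.
Solving gives a = 0.12075, b = 0.45614.
Unit vector along 345° is (sin 345°, cos 345°) = (-0.2588, 0.9659).
Slope in that direction = a·(-0.2588) + b·(0.9659) = 0.40934.
Apparent dip = arctan|0.40934| = 22.26° (true dip is 25.3°, so apparent ≤ true as expected).

22.26°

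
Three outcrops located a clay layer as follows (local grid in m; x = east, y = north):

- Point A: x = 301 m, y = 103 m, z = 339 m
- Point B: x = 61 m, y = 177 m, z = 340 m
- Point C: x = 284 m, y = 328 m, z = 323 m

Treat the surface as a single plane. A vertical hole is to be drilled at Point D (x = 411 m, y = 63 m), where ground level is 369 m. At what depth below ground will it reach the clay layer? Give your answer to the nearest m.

Two edge vectors: Point A→Point B = (-240, 74, 1), Point A→Point C = (-17, 225, -16).
Normal n = (Point A→Point B) × (Point A→Point C) = (-1409, -3857, -52742).
So ∂z/∂x = −n_x/n_z = −0.02671 and ∂z/∂y = −n_y/n_z = −0.07313.
Intercept c from Point A: 339 + 8.04 + 7.53 = 354.57.
At (411, 63): z_contact = −11.0 − 4.6 + 354.57 = 339.0 m.
Depth below ground = 369 − 339.0 = 30 m.

30 m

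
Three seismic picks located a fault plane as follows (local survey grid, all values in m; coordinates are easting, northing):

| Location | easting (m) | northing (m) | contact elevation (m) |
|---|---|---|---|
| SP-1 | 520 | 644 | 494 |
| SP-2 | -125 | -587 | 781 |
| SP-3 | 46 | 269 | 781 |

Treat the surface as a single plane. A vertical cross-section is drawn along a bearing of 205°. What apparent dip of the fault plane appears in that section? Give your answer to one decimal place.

9.9°

Let the plane be z = a·easting + b·northing + c.
SP-2−SP-1: −645a − 1231b = 287;  SP-3−SP-1: −474a − 375b = 287.
Solving gives a = −0.71914, b = 0.14366.
Unit vector along 205° is (sin 205°, cos 205°) = (-0.4226, -0.9063).
Slope in that direction = a·(-0.4226) + b·(-0.9063) = 0.17372.
Apparent dip = arctan|0.17372| = 9.9° (true dip is 36.3°, so apparent ≤ true as expected).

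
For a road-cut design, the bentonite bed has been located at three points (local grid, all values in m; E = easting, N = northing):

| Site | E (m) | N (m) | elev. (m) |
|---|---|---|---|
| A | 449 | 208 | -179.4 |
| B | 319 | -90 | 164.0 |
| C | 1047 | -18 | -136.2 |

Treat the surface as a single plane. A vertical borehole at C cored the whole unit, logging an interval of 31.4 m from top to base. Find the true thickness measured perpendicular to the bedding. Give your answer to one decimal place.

21.5 m

Let the plane be z = a·E + b·N + c.
B−A: −130a − 298b = 343.4;  C−A: 598a − 226b = 43.2.
Solving gives a = −0.31185, b = −1.01631.
|∇z| = √(a²+b²) = 1.06308, so dip δ = arctan(1.06308) = 46.75°.
True thickness = vertical thickness × cos δ = 31.4 × cos 46.75° = 21.5 m.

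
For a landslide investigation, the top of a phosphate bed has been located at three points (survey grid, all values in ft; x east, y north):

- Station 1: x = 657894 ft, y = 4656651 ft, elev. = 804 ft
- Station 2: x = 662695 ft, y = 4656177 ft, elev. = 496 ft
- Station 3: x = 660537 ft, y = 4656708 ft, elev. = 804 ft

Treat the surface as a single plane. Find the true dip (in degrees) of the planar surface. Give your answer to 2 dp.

28.08°

Let the plane be z = a·x + b·y + c.
Station 2−Station 1: 4801a − 474b = −308;  Station 3−Station 1: 2643a + 57b = 0.
Solving gives a = −0.01150, b = 0.53330.
Gradient magnitude |∇z| = √(a² + b²) = √(0.00013 + 0.28440) = 0.53342.
True dip = arctan(0.53342) = 28.08°, dipping toward S (azimuth ≈ 179°).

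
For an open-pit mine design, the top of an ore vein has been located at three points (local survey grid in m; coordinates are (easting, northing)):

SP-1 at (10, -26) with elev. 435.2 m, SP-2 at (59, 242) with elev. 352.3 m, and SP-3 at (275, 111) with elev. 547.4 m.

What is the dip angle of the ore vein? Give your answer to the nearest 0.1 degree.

37.7°

Let the plane be z = a·E + b·N + c.
SP-2−SP-1: 49a + 268b = −82.9;  SP-3−SP-1: 265a + 137b = 112.2.
Solving gives a = 0.64421, b = −0.42711.
Gradient magnitude |∇z| = √(a² + b²) = √(0.41500 + 0.18242) = 0.77293.
True dip = arctan(0.77293) = 37.7°, dipping toward WNW (azimuth ≈ 304°).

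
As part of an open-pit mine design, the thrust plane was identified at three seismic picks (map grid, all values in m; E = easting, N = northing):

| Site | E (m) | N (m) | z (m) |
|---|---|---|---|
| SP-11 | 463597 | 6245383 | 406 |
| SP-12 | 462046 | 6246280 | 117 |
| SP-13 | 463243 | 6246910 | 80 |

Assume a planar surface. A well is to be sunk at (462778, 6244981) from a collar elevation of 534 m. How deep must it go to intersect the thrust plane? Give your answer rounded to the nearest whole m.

Two edge vectors: SP-11→SP-12 = (-1551, 897, -289), SP-11→SP-13 = (-354, 1527, -326).
Normal n = (SP-11→SP-12) × (SP-11→SP-13) = (148881, -403320, -2050839).
So ∂z/∂E = −n_x/n_z = 0.07259517 and ∂z/∂N = −n_y/n_z = −0.19666098.
Intercept c from SP-11: 406 − 33654.90 + 1228223.12 = 1194974.22.
At (462778, 6244981): z_contact = 33595.4 − 1228144.1 + 1194974.22 = 425.6 m.
Depth below ground = 534 − 425.6 = 108 m.

108 m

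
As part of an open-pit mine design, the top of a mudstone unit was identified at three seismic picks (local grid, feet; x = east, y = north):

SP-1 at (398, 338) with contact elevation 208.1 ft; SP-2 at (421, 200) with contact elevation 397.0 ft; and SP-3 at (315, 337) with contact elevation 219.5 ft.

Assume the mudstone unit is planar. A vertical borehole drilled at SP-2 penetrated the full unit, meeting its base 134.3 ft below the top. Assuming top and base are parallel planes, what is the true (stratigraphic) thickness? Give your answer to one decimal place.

Let the plane be z = a·x + b·y + c.
SP-2−SP-1: 23a − 138b = 188.9;  SP-3−SP-1: −83a − 1b = 11.4.
Solving gives a = −0.12062, b = −1.38894.
|∇z| = √(a²+b²) = 1.39417, so dip δ = arctan(1.39417) = 54.35°.
True thickness = vertical thickness × cos δ = 134.3 × cos 54.35° = 78.3 ft.

78.3 ft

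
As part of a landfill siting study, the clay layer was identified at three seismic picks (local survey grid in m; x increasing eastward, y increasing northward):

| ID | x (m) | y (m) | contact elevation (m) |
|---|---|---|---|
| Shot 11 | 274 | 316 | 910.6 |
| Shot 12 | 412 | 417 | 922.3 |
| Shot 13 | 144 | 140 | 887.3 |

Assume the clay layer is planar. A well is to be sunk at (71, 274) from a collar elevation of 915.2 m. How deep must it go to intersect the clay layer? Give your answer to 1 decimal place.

5.6 m

Let the plane be z = a·x + b·y + c.
Shot 12−Shot 11: 138a + 101b = 11.7;  Shot 13−Shot 11: −130a − 176b = −23.3.
Solving gives a = −0.02636, b = 0.15186.
Then c = 910.6 − a·274 − b·316 = 869.84.
At (71, 274): z_contact = −1.87 + 41.61 + 869.84 = 909.57 m.
Depth below ground = 915.2 − 909.57 = 5.6 m.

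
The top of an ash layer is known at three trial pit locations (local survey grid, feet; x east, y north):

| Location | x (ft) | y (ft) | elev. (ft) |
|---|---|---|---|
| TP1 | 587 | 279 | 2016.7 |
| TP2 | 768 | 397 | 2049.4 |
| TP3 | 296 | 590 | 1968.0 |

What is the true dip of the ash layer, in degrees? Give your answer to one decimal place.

10.0°

Two edge vectors: TP1→TP2 = (181, 118, 32.7), TP1→TP3 = (-291, 311, -48.7).
Normal n = (TP1→TP2) × (TP1→TP3) = (-15916.3, -701, 90629).
So ∂z/∂x = −n_x/n_z = 0.17562 and ∂z/∂y = −n_y/n_z = 0.00773.
Gradient magnitude |∇z| = √(a² + b²) = √(0.03084 + 0.00006) = 0.17579.
True dip = arctan(0.17579) = 10.0°, dipping toward W (azimuth ≈ 267°).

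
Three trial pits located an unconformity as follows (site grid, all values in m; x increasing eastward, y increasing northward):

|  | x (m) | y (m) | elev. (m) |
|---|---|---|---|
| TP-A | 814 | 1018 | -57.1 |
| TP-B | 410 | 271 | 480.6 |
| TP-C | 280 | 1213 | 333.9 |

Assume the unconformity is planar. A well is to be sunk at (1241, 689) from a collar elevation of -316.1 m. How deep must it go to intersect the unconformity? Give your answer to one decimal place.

Let the plane be z = a·x + b·y + c.
TP-B−TP-A: −404a − 747b = 537.7;  TP-C−TP-A: −534a + 195b = 391.
Solving gives a = −0.830954, b = −0.270408.
Then c = -57.1 − a·814 − b·1018 = 894.57.
At (1241, 689): z_contact = −1031.21 − 186.31 + 894.57 = -322.95 m.
Depth below ground = -316.1 − (-322.95) = 6.9 m.

6.9 m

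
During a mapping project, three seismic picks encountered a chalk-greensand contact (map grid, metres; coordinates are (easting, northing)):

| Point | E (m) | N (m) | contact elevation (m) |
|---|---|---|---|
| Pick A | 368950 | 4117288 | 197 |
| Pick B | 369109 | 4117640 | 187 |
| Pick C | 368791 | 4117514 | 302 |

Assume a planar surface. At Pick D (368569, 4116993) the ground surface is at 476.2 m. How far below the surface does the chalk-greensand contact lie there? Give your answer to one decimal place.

165.1 m

Two edge vectors: Pick A→Pick B = (159, 352, -10), Pick A→Pick C = (-159, 226, 105).
Normal n = (Pick A→Pick B) × (Pick A→Pick C) = (39220, -15105, 91902).
So ∂z/∂E = −n_x/n_z = −0.426758939 and ∂z/∂N = −n_y/n_z = 0.164359862.
Intercept c from Pick A: 197 + 157452.71 − 676716.89 = −519067.18.
At (368569, 4116993): z_contact = −157290.12 + 676668.40 − 519067.18 = 311.11 m.
Depth below ground = 476.2 − 311.11 = 165.1 m.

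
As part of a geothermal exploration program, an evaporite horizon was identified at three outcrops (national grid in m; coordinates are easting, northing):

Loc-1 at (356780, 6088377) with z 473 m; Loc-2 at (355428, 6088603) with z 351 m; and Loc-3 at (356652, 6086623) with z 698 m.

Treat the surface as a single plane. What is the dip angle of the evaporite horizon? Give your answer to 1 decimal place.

8.5°

Two edge vectors: Loc-1→Loc-2 = (-1352, 226, -122), Loc-1→Loc-3 = (-128, -1754, 225).
Normal n = (Loc-1→Loc-2) × (Loc-1→Loc-3) = (-163138, 319816, 2400336).
So ∂z/∂easting = −n_x/n_z = 0.06796 and ∂z/∂northing = −n_y/n_z = −0.13324.
Gradient magnitude |∇z| = √(a² + b²) = √(0.00462 + 0.01775) = 0.14957.
True dip = arctan(0.14957) = 8.5°, dipping toward NNW (azimuth ≈ 333°).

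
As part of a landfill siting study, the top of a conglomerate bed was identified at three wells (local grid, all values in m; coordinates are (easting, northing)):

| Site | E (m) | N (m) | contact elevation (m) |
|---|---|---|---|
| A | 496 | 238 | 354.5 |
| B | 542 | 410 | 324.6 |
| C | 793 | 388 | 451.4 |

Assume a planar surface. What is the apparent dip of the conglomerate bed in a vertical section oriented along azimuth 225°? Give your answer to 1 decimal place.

7.1°

Two edge vectors: A→B = (46, 172, -29.9), A→C = (297, 150, 96.9).
Normal n = (A→B) × (A→C) = (21151.8, -13337.7, -44184).
So ∂z/∂E = −n_x/n_z = 0.47872 and ∂z/∂N = −n_y/n_z = −0.30187.
Unit vector along 225° is (sin 225°, cos 225°) = (-0.7071, -0.7071).
Slope in that direction = a·(-0.7071) + b·(-0.7071) = −0.12505.
Apparent dip = arctan|0.12505| = 7.1° (true dip is 29.5°, so apparent ≤ true as expected).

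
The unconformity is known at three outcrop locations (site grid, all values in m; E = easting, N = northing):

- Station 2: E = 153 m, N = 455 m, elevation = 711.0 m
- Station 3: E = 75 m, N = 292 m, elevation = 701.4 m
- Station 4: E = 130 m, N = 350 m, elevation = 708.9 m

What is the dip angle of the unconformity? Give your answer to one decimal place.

Let the plane be z = a·E + b·N + c.
Station 3−Station 2: −78a − 163b = −9.6;  Station 4−Station 2: −23a − 105b = −2.1.
Solving gives a = 0.14990, b = −0.01283.
Gradient magnitude |∇z| = √(a² + b²) = √(0.02247 + 0.00016) = 0.15045.
True dip = arctan(0.15045) = 8.6°, dipping toward W (azimuth ≈ 275°).

8.6°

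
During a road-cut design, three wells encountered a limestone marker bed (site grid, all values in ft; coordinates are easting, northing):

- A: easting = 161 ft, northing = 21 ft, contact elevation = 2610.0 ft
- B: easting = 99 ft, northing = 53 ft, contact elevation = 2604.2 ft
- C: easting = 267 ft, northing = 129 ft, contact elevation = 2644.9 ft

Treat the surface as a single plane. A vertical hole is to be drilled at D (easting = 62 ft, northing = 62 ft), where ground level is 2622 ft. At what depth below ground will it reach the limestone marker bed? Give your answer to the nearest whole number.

23 ft

Two edge vectors: A→B = (-62, 32, -5.8), A→C = (106, 108, 34.9).
Normal n = (A→B) × (A→C) = (1743.2, 1549, -10088).
So ∂z/∂easting = −n_x/n_z = 0.17280 and ∂z/∂northing = −n_y/n_z = 0.15355.
Intercept c from A: 2610 − 27.82 − 3.22 = 2578.95.
At (62, 62): z_contact = 10.7 + 9.5 + 2578.95 = 2599.2 ft.
Depth below ground = 2622 − 2599.2 = 23 ft.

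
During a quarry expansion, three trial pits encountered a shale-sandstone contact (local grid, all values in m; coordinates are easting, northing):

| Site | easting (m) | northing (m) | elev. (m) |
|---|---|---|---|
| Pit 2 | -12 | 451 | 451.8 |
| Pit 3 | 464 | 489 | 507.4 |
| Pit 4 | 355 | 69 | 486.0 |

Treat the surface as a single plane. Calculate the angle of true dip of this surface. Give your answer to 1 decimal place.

Let the plane be z = a·easting + b·northing + c.
Pit 3−Pit 2: 476a + 38b = 55.6;  Pit 4−Pit 2: 367a − 382b = 34.2.
Solving gives a = 0.11512, b = 0.02107.
Gradient magnitude |∇z| = √(a² + b²) = √(0.01325 + 0.00044) = 0.11704.
True dip = arctan(0.11704) = 6.7°, dipping toward W (azimuth ≈ 260°).

6.7°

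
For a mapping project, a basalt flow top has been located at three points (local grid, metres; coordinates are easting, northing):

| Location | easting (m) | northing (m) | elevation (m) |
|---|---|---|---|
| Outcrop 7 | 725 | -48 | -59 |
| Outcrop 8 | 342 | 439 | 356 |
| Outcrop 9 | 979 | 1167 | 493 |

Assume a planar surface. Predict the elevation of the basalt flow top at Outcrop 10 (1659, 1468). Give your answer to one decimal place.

Let the plane be z = a·easting + b·northing + c.
Outcrop 8−Outcrop 7: −383a + 487b = 415;  Outcrop 9−Outcrop 7: 254a + 1215b = 552.
Solving gives a = −0.399633, b = 0.537866.
Then c = -59 − a·725 − b·-48 = 256.55.
At (1659, 1468): z = −663.0 + 789.6 + 256.55 = 383.1 m.

383.1 m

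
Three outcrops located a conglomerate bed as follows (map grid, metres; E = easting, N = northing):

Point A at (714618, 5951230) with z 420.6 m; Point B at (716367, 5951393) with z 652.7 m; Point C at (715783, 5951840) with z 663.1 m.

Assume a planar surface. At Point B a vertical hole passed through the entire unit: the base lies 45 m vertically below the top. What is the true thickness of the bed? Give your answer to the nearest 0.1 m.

44.0 m

Let the plane be z = a·E + b·N + c.
Point B−Point A: 1749a + 163b = 232.1;  Point C−Point A: 1165a + 610b = 242.5.
Solving gives a = 0.11637, b = 0.17530.
|∇z| = √(a²+b²) = 0.21041, so dip δ = arctan(0.21041) = 11.88°.
True thickness = vertical thickness × cos δ = 45 × cos 11.88° = 44.0 m.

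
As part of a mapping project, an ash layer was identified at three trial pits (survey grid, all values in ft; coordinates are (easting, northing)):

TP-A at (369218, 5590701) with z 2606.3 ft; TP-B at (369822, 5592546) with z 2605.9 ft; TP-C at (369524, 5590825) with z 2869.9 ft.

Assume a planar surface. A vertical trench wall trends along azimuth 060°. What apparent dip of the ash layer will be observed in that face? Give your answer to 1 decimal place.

34.9°

Let the plane be z = a·E + b·N + c.
TP-B−TP-A: 604a + 1845b = −0.4;  TP-C−TP-A: 306a + 124b = 263.6.
Solving gives a = 0.99330, b = −0.32539.
Unit vector along 060° is (sin 60°, cos 60°) = (0.8660, 0.5000).
Slope in that direction = a·(0.8660) + b·(0.5000) = 0.69752.
Apparent dip = arctan|0.69752| = 34.9° (true dip is 46.3°, so apparent ≤ true as expected).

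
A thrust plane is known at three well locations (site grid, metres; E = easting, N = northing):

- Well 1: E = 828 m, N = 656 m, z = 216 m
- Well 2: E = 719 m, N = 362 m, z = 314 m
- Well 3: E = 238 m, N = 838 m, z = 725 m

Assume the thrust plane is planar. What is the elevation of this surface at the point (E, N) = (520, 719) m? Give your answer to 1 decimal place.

482.1 m

Let the plane be z = a·E + b·N + c.
Well 2−Well 1: −109a − 294b = 98;  Well 3−Well 1: −590a + 182b = 509.
Solving gives a = −0.86644, b = −0.01210.
Then c = 216 − a·828 − b·656 = 941.35.
At (520, 719): z = −450.6 − 8.7 + 941.35 = 482.1 m.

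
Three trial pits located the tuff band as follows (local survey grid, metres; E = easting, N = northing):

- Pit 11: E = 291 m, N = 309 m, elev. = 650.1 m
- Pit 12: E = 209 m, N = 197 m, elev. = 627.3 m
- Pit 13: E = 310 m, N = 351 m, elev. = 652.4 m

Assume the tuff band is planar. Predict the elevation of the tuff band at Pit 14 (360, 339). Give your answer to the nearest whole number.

681 m

Let the plane be z = a·E + b·N + c.
Pit 12−Pit 11: −82a − 112b = −22.8;  Pit 13−Pit 11: 19a + 42b = 2.3.
Solving gives a = 0.53191, b = −0.18587.
Then c = 650.1 − a·291 − b·309 = 552.75.
At (360, 339): z = 191.5 − 63.0 + 552.75 = 681.2 m.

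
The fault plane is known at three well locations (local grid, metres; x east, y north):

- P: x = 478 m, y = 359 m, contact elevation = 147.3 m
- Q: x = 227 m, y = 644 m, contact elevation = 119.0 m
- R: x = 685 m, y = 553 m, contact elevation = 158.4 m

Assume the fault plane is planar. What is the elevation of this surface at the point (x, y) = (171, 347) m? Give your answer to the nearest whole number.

123 m

Let the plane be z = a·x + b·y + c.
Q−P: −251a + 285b = −28.3;  R−P: 207a + 194b = 11.1.
Solving gives a = 0.08036, b = −0.02853.
Then c = 147.3 − a·478 − b·359 = 119.13.
At (171, 347): z = 13.7 − 9.9 + 119.13 = 123.0 m.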